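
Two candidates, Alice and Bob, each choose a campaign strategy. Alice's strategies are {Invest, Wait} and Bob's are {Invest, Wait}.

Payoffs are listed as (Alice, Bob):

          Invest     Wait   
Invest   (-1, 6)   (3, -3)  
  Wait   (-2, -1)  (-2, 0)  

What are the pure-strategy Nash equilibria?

(Invest, Invest): Alice gets -1 ≥ -2 from Wait, and Bob gets 6 ≥ -3 from Wait — Nash equilibrium.
(Invest, Wait): Bob prefers Invest (6 > -3) — not an equilibrium.
(Wait, Invest): Alice prefers Invest (-1 > -2); Bob prefers Wait (0 > -1) — not an equilibrium.
(Wait, Wait): Alice prefers Invest (3 > -2) — not an equilibrium.

(Invest, Invest)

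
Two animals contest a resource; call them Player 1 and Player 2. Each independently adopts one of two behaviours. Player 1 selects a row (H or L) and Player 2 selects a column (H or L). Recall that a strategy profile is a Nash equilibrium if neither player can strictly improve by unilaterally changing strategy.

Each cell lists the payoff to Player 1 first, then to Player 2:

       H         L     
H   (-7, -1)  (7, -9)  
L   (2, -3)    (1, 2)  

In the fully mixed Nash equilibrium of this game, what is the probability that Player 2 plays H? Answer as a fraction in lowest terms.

Let c be the probability that Player 2 plays H. In a completely mixed equilibrium, Player 1 must be indifferent between H and L.
Player 1's expected payoff from H is −7c + 7(1−c); from L it is 2c + (1−c).
Setting these equal: −14c + 7 = c + 1, so c = 2/5.

2/5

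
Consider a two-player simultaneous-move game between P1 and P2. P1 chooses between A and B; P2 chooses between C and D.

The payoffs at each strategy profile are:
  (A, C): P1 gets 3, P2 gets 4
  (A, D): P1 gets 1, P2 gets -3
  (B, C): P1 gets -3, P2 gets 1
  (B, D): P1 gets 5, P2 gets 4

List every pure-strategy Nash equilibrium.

(A, C) and (B, D)

(A, C): P1 gets 3 ≥ -3 from B, and P2 gets 4 ≥ -3 from D — Nash equilibrium.
(A, D): P1 prefers B (5 > 1); P2 prefers C (4 > -3) — not an equilibrium.
(B, C): P1 prefers A (3 > -3); P2 prefers D (4 > 1) — not an equilibrium.
(B, D): P1 gets 5 ≥ 1 from A, and P2 gets 4 ≥ 1 from C — Nash equilibrium.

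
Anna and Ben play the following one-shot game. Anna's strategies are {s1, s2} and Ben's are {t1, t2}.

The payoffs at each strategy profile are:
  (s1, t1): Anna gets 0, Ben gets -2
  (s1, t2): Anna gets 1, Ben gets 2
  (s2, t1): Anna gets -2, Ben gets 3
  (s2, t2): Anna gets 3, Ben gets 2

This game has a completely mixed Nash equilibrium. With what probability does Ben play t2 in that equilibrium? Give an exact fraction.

Let c be the probability that Ben plays t1. In a completely mixed equilibrium, Anna must be indifferent between s1 and s2.
Anna's expected payoff from s1 is (1−c); from s2 it is −2c + 3(1−c).
Setting these equal: −c + 1 = −5c + 3, so c = 1/2.
Therefore Ben plays t2 with probability 1 − 1/2 = 1/2.

1/2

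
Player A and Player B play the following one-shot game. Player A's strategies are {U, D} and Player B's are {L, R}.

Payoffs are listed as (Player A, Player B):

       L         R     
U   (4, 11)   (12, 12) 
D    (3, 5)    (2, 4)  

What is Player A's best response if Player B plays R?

U

Against R, Player A earns 12 from U and 2 from D.
So U is the best response.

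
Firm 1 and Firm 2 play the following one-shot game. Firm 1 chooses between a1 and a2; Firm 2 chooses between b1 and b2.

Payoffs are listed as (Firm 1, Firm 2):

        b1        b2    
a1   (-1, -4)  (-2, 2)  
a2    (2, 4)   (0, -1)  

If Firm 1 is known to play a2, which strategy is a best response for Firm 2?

Against a2, Firm 2 earns 4 from b1 and -1 from b2.
So b1 is the best response.

b1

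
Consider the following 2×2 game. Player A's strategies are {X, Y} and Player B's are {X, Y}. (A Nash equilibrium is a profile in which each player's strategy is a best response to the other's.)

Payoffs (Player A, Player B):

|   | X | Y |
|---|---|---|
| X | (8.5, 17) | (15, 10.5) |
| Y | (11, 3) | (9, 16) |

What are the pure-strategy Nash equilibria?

none

(X, X): Player A prefers Y (11 > 8.5) — not an equilibrium.
(X, Y): Player B prefers X (17 > 10.5) — not an equilibrium.
(Y, X): Player B prefers Y (16 > 3) — not an equilibrium.
(Y, Y): Player A prefers X (15 > 9) — not an equilibrium.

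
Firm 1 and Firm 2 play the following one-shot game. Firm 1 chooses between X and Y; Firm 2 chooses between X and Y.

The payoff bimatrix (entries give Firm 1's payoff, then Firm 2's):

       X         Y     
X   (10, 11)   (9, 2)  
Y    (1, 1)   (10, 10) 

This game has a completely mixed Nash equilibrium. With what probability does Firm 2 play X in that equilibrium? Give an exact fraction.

Let q be the probability that Firm 2 plays X. In a completely mixed equilibrium, Firm 1 must be indifferent between X and Y.
Firm 1's expected payoff from X is 10q + 9(1−q); from Y it is q + 10(1−q).
Setting these equal: q + 9 = −9q + 10, so q = 1/10.

1/10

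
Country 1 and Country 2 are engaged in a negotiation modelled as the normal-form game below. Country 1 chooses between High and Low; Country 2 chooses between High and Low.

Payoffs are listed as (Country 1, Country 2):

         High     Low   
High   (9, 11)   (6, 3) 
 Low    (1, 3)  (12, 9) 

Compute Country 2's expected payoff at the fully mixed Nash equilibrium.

45/7

First find x, the probability Country 1 plays High, from Country 2's indifference between High and Low: 11x + 3(1−x) = 3x + 9(1−x), giving x = 3/7.
Since Country 2 is indifferent in equilibrium, Country 2's expected payoff equals the payoff from either column against (3/7, 4/7). Using High: 11(3/7) + 3(4/7) = 45/7.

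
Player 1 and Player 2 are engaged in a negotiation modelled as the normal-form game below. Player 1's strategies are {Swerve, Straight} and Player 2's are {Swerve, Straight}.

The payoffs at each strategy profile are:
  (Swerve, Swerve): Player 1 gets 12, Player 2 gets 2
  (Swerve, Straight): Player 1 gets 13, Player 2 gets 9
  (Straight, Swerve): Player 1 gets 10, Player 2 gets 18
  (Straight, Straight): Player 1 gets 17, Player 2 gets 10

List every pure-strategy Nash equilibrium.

(Swerve, Swerve): Player 2 prefers Straight (9 > 2) — not an equilibrium.
(Swerve, Straight): Player 1 prefers Straight (17 > 13) — not an equilibrium.
(Straight, Swerve): Player 1 prefers Swerve (12 > 10) — not an equilibrium.
(Straight, Straight): Player 2 prefers Swerve (18 > 10) — not an equilibrium.

none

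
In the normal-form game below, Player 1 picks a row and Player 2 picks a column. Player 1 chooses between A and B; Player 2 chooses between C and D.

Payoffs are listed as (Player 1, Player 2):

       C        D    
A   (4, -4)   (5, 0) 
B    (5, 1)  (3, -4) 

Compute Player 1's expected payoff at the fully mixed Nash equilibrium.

13/3

First find q, the probability Player 2 plays C, from Player 1's indifference between A and B: 4q + 5(1−q) = 5q + 3(1−q), giving q = 2/3.
Since Player 1 is indifferent in equilibrium, Player 1's expected payoff equals the payoff from either row against (2/3, 1/3). Using A: 4(2/3) + 5(1/3) = 13/3.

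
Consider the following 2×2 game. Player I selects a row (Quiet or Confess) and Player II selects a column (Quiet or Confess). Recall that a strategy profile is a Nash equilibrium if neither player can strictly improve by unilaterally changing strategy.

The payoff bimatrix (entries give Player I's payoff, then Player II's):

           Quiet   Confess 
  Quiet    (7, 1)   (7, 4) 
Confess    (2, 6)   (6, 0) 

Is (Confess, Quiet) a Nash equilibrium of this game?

At (Confess, Quiet), Player I earns 2; switching to Quiet would give 7, so Player I would deviate.
Player II earns 6; switching to Confess would give 0, so Player II has no profitable deviation.
Since at least one player can profitably deviate, this is not a Nash equilibrium.

No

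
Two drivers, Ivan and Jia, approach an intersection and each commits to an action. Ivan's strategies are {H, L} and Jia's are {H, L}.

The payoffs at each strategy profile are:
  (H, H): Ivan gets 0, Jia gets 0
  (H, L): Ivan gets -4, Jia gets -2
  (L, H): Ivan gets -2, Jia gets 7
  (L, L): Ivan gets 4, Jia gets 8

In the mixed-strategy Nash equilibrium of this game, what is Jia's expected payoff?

First find p, the probability Ivan plays H, from Jia's indifference between H and L: 7(1−p) = −2p + 8(1−p), giving p = 1/3.
Since Jia is indifferent in equilibrium, Jia's expected payoff equals the payoff from either column against (1/3, 2/3). Using H: 7(2/3) = 14/3.

14/3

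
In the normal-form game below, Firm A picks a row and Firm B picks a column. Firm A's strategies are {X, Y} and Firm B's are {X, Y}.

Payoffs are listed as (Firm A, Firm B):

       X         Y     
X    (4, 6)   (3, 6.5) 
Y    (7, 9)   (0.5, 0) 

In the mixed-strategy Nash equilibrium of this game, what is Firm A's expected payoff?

First find q, the probability Firm B plays X, from Firm A's indifference between X and Y: 4q + 3(1−q) = 7q + 0.5(1−q), giving q = 5/11.
Since Firm A is indifferent in equilibrium, Firm A's expected payoff equals the payoff from either row against (5/11, 6/11). Using X: 4(5/11) + 3(6/11) = 38/11.

38/11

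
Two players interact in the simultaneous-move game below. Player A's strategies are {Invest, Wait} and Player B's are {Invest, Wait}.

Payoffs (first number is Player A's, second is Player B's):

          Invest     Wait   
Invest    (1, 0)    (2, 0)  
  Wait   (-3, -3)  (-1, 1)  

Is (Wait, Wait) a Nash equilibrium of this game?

At (Wait, Wait), Player A earns -1; switching to Invest would give 2, so Player A would deviate.
Player B earns 1; switching to Invest would give -3, so Player B has no profitable deviation.
Since at least one player can profitably deviate, this is not a Nash equilibrium.

No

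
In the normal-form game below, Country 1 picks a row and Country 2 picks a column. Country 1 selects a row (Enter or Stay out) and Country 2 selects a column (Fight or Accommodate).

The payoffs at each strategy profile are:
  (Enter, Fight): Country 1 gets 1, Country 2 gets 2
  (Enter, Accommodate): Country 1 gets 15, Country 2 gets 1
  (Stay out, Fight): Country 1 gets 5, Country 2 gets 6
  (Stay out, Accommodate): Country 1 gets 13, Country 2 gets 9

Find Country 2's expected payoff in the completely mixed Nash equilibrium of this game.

3

First find x, the probability Country 1 plays Enter, from Country 2's indifference between Fight and Accommodate: 2x + 6(1−x) = x + 9(1−x), giving x = 3/4.
Since Country 2 is indifferent in equilibrium, Country 2's expected payoff equals the payoff from either column against (3/4, 1/4). Using Fight: 2(3/4) + 6(1/4) = 3.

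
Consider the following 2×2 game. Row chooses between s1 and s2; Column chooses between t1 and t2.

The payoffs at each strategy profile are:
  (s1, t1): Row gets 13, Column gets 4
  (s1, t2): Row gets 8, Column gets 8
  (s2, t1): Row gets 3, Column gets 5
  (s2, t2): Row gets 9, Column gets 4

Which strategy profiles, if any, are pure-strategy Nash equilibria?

none

(s1, t1): Column prefers t2 (8 > 4) — not an equilibrium.
(s1, t2): Row prefers s2 (9 > 8) — not an equilibrium.
(s2, t1): Row prefers s1 (13 > 3) — not an equilibrium.
(s2, t2): Column prefers t1 (5 > 4) — not an equilibrium.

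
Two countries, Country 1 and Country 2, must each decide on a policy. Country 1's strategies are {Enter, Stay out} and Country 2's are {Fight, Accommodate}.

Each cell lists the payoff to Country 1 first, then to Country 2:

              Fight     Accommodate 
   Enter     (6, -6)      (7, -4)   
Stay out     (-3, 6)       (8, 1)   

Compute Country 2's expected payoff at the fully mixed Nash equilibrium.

-18/7

First find x, the probability Country 1 plays Enter, from Country 2's indifference between Fight and Accommodate: −6x + 6(1−x) = −4x + (1−x), giving x = 5/7.
Since Country 2 is indifferent in equilibrium, Country 2's expected payoff equals the payoff from either column against (5/7, 2/7). Using Fight: −6(5/7) + 6(2/7) = -18/7.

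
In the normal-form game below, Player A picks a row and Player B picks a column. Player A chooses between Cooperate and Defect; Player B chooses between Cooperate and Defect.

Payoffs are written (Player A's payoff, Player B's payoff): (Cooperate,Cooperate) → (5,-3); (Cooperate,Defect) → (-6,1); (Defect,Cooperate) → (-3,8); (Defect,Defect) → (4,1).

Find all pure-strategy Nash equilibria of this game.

none

(Cooperate, Cooperate): Player B prefers Defect (1 > -3) — not an equilibrium.
(Cooperate, Defect): Player A prefers Defect (4 > -6) — not an equilibrium.
(Defect, Cooperate): Player A prefers Cooperate (5 > -3) — not an equilibrium.
(Defect, Defect): Player B prefers Cooperate (8 > 1) — not an equilibrium.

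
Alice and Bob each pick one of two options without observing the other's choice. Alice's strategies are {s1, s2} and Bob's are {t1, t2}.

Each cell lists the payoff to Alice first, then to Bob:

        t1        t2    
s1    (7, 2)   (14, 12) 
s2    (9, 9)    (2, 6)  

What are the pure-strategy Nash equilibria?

(s1, t2) and (s2, t1)

(s1, t1): Alice prefers s2 (9 > 7); Bob prefers t2 (12 > 2) — not an equilibrium.
(s1, t2): Alice gets 14 ≥ 2 from s2, and Bob gets 12 ≥ 2 from t1 — Nash equilibrium.
(s2, t1): Alice gets 9 ≥ 7 from s1, and Bob gets 9 ≥ 6 from t2 — Nash equilibrium.
(s2, t2): Alice prefers s1 (14 > 2); Bob prefers t1 (9 > 6) — not an equilibrium.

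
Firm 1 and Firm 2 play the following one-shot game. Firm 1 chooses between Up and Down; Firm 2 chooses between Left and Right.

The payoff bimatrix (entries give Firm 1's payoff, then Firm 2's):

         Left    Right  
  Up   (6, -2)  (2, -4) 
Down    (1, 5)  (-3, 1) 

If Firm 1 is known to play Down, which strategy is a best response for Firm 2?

Left

Against Down, Firm 2 earns 5 from Left and 1 from Right.
So Left is the best response.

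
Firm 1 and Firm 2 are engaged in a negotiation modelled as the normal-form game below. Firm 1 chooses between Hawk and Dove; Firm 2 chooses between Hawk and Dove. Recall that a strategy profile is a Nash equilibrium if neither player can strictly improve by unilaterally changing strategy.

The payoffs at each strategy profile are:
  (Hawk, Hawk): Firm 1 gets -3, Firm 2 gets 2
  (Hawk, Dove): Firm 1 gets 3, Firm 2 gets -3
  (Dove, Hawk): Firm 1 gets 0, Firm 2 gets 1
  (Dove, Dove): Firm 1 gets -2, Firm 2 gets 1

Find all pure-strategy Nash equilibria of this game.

(Hawk, Hawk): Firm 1 prefers Dove (0 > -3) — not an equilibrium.
(Hawk, Dove): Firm 2 prefers Hawk (2 > -3) — not an equilibrium.
(Dove, Hawk): Firm 1 gets 0 ≥ -3 from Hawk, and Firm 2 gets 1 ≥ 1 from Dove — Nash equilibrium.
(Dove, Dove): Firm 1 prefers Hawk (3 > -2) — not an equilibrium.

(Dove, Hawk)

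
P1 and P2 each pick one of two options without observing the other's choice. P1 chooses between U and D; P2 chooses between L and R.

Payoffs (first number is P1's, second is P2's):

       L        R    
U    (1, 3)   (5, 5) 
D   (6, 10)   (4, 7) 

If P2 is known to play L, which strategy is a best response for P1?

D

Against L, P1 earns 1 from U and 6 from D.
So D is the best response.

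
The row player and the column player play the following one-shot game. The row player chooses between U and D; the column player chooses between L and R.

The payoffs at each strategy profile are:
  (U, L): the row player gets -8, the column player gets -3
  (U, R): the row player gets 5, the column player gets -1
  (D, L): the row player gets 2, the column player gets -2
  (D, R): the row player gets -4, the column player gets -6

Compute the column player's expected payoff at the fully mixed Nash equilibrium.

First find x, the probability the row player plays U, from the column player's indifference between L and R: −3x − 2(1−x) = −x − 6(1−x), giving x = 2/3.
Since the column player is indifferent in equilibrium, the column player's expected payoff equals the payoff from either column against (2/3, 1/3). Using L: −3(2/3) − 2(1/3) = -8/3.

-8/3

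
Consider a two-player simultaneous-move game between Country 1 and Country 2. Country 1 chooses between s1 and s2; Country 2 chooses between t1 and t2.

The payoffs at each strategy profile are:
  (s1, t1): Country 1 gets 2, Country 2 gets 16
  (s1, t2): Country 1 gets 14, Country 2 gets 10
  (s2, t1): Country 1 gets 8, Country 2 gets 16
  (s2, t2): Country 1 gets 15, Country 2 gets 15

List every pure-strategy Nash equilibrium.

(s2, t1)

(s1, t1): Country 1 prefers s2 (8 > 2) — not an equilibrium.
(s1, t2): Country 1 prefers s2 (15 > 14); Country 2 prefers t1 (16 > 10) — not an equilibrium.
(s2, t1): Country 1 gets 8 ≥ 2 from s1, and Country 2 gets 16 ≥ 15 from t2 — Nash equilibrium.
(s2, t2): Country 2 prefers t1 (16 > 15) — not an equilibrium.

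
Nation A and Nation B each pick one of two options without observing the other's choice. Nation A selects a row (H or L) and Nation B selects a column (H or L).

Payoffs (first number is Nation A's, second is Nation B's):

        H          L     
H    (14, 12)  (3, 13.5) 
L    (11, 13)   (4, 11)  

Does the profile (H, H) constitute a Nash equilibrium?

No

At (H, H), Nation A earns 14; switching to L would give 11, so Nation A has no profitable deviation.
Nation B earns 12; switching to L would give 13.5, so Nation B would deviate.
Since at least one player can profitably deviate, this is not a Nash equilibrium.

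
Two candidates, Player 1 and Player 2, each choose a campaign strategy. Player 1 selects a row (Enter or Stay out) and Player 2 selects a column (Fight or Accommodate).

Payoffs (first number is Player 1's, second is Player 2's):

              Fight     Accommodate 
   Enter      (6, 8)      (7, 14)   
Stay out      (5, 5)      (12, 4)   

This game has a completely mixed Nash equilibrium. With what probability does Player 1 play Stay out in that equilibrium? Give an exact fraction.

Let x be the probability that Player 1 plays Enter. In a completely mixed equilibrium, Player 2 must be indifferent between Fight and Accommodate.
Player 2's expected payoff from Fight is 8x + 5(1−x); from Accommodate it is 14x + 4(1−x).
Setting these equal: 3x + 5 = 10x + 4, so x = 1/7.
Therefore Player 1 plays Stay out with probability 1 − 1/7 = 6/7.

6/7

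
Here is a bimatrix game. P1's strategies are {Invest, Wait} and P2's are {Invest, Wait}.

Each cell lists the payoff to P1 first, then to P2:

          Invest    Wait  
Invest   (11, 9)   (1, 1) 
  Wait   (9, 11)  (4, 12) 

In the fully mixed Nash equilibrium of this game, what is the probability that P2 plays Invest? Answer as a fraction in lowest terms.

3/5

Let y be the probability that P2 plays Invest. In a completely mixed equilibrium, P1 must be indifferent between Invest and Wait.
P1's expected payoff from Invest is 11y + (1−y); from Wait it is 9y + 4(1−y).
Setting these equal: 10y + 1 = 5y + 4, so y = 3/5.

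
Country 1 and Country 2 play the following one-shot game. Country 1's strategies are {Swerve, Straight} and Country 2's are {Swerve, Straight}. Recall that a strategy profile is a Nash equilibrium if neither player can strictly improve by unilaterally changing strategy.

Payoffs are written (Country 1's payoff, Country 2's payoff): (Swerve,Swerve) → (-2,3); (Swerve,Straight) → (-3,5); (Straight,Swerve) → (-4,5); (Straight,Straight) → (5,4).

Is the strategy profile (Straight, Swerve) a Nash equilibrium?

No

At (Straight, Swerve), Country 1 earns -4; switching to Swerve would give -2, so Country 1 would deviate.
Country 2 earns 5; switching to Straight would give 4, so Country 2 has no profitable deviation.
Since at least one player can profitably deviate, this is not a Nash equilibrium.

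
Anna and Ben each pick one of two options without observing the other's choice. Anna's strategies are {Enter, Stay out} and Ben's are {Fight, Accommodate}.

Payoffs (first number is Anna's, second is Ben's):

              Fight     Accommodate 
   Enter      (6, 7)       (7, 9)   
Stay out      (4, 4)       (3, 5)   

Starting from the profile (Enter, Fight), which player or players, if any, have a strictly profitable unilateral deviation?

Anna at (Enter, Fight) earns 6; deviating to Stay out yields 4 — not better.
Ben earns 7; deviating to Accommodate yields 9 — a strict improvement.
Only Ben has a strictly profitable deviation.

Ben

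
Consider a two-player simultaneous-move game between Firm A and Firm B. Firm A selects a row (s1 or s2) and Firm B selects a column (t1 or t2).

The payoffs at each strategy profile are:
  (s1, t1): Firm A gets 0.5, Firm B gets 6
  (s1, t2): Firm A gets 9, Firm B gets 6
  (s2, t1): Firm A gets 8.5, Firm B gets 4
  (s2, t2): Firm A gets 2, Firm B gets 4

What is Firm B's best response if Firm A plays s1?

Against s1, Firm B earns 6 from t1 and 6 from t2.
So either strategy is a best response.

either — both t1 and t2 are best responses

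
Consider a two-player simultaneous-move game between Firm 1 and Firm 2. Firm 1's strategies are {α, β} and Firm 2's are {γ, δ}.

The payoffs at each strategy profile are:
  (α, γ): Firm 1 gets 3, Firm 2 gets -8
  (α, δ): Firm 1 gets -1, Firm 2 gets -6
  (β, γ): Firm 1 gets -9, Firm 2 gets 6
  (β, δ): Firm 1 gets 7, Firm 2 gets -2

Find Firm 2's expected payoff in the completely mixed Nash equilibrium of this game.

First find p, the probability Firm 1 plays α, from Firm 2's indifference between γ and δ: −8p + 6(1−p) = −6p − 2(1−p), giving p = 4/5.
Since Firm 2 is indifferent in equilibrium, Firm 2's expected payoff equals the payoff from either column against (4/5, 1/5). Using γ: −8(4/5) + 6(1/5) = -26/5.

-26/5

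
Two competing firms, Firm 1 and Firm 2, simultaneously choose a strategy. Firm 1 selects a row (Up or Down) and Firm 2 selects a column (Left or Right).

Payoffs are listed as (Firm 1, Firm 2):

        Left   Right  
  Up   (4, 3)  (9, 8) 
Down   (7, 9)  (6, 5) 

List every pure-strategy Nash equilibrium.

(Up, Right) and (Down, Left)

(Up, Left): Firm 1 prefers Down (7 > 4); Firm 2 prefers Right (8 > 3) — not an equilibrium.
(Up, Right): Firm 1 gets 9 ≥ 6 from Down, and Firm 2 gets 8 ≥ 3 from Left — Nash equilibrium.
(Down, Left): Firm 1 gets 7 ≥ 4 from Up, and Firm 2 gets 9 ≥ 5 from Right — Nash equilibrium.
(Down, Right): Firm 1 prefers Up (9 > 6); Firm 2 prefers Left (9 > 5) — not an equilibrium.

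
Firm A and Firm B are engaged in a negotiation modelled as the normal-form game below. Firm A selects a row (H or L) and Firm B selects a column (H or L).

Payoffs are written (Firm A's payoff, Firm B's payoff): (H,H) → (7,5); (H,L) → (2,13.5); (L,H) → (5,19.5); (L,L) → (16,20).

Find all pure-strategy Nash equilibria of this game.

(H, H): Firm B prefers L (13.5 > 5) — not an equilibrium.
(H, L): Firm A prefers L (16 > 2) — not an equilibrium.
(L, H): Firm A prefers H (7 > 5); Firm B prefers L (20 > 19.5) — not an equilibrium.
(L, L): Firm A gets 16 ≥ 2 from H, and Firm B gets 20 ≥ 19.5 from H — Nash equilibrium.

(L, L)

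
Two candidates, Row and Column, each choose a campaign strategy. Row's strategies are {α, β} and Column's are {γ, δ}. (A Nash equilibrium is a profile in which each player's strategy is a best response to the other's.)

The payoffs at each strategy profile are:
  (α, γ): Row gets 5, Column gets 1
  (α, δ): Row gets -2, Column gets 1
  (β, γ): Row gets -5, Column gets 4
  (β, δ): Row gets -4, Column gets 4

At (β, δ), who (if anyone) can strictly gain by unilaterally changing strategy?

Row at (β, δ) earns -4; deviating to α yields -2 — a strict improvement.
Column earns 4; deviating to γ yields 4 — not better.
Only Row has a strictly profitable deviation.

Row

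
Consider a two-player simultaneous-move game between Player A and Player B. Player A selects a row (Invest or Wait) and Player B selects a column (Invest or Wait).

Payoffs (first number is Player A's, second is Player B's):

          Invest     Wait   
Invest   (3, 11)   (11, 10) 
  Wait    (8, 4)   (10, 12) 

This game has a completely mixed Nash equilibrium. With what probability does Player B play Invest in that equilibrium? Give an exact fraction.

Let y be the probability that Player B plays Invest. In a completely mixed equilibrium, Player A must be indifferent between Invest and Wait.
Player A's expected payoff from Invest is 3y + 11(1−y); from Wait it is 8y + 10(1−y).
Setting these equal: −8y + 11 = −2y + 10, so y = 1/6.

1/6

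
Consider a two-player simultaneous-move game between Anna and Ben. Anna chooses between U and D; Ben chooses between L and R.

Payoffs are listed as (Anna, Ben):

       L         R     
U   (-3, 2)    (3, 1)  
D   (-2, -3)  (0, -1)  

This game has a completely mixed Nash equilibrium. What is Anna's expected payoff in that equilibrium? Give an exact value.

First find q, the probability Ben plays L, from Anna's indifference between U and D: −3q + 3(1−q) = −2q, giving q = 3/4.
Since Anna is indifferent in equilibrium, Anna's expected payoff equals the payoff from either row against (3/4, 1/4). Using U: −3(3/4) + 3(1/4) = -3/2.

-3/2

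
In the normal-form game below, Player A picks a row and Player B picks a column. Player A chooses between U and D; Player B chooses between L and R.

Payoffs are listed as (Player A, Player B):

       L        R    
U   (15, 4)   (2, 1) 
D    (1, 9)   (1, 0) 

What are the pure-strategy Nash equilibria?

(U, L): Player A gets 15 ≥ 1 from D, and Player B gets 4 ≥ 1 from R — Nash equilibrium.
(U, R): Player B prefers L (4 > 1) — not an equilibrium.
(D, L): Player A prefers U (15 > 1) — not an equilibrium.
(D, R): Player A prefers U (2 > 1); Player B prefers L (9 > 0) — not an equilibrium.

(U, L)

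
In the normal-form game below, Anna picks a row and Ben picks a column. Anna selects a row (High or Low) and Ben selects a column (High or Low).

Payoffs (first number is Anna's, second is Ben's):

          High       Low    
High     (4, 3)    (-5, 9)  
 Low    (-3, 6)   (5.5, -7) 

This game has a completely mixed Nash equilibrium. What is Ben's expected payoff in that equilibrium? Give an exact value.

First find x, the probability Anna plays High, from Ben's indifference between High and Low: 3x + 6(1−x) = 9x − 7(1−x), giving x = 13/19.
Since Ben is indifferent in equilibrium, Ben's expected payoff equals the payoff from either column against (13/19, 6/19). Using High: 3(13/19) + 6(6/19) = 75/19.

75/19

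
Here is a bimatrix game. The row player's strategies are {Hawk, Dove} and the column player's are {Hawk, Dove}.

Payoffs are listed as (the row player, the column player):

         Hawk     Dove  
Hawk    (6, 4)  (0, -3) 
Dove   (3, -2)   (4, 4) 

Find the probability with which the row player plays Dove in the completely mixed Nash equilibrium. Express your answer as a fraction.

Let x be the probability that the row player plays Hawk. In a completely mixed equilibrium, the column player must be indifferent between Hawk and Dove.
The column player's expected payoff from Hawk is 4x − 2(1−x); from Dove it is −3x + 4(1−x).
Setting these equal: 6x − 2 = −7x + 4, so x = 6/13.
Therefore the row player plays Dove with probability 1 − 6/13 = 7/13.

7/13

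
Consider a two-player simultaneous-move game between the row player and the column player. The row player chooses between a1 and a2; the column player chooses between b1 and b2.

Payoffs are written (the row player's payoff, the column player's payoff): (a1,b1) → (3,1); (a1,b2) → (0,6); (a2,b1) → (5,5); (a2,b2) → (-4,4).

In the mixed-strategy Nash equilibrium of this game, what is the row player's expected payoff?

First find y, the probability the column player plays b1, from the row player's indifference between a1 and a2: 3y = 5y − 4(1−y), giving y = 2/3.
Since the row player is indifferent in equilibrium, the row player's expected payoff equals the payoff from either row against (2/3, 1/3). Using a1: 3(2/3) = 2.

2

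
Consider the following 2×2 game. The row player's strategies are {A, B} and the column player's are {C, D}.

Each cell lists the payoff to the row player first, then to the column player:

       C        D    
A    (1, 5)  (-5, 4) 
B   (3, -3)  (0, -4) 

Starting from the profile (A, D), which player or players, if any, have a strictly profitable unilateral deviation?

Both

The row player at (A, D) earns -5; deviating to B yields 0 — a strict improvement.
The column player earns 4; deviating to C yields 5 — a strict improvement.
Both the row player and the column player have strictly profitable deviations.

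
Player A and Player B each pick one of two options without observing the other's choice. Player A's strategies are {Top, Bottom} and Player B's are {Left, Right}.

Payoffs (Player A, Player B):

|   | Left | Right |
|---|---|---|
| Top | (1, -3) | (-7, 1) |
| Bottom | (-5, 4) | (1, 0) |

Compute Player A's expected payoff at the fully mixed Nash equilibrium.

First find y, the probability Player B plays Left, from Player A's indifference between Top and Bottom: y − 7(1−y) = −5y + (1−y), giving y = 4/7.
Since Player A is indifferent in equilibrium, Player A's expected payoff equals the payoff from either row against (4/7, 3/7). Using Top: (4/7) − 7(3/7) = -17/7.

-17/7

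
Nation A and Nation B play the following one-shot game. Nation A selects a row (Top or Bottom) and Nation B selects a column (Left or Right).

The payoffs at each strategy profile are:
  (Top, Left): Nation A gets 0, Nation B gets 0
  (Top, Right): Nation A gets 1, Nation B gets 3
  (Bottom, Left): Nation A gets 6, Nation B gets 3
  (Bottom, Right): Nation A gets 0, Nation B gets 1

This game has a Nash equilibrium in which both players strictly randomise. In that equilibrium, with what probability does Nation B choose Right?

6/7

Let c be the probability that Nation B plays Left. In a completely mixed equilibrium, Nation A must be indifferent between Top and Bottom.
Nation A's expected payoff from Top is (1−c); from Bottom it is 6c.
Setting these equal: −c + 1 = 6c, so c = 1/7.
Therefore Nation B plays Right with probability 1 − 1/7 = 6/7.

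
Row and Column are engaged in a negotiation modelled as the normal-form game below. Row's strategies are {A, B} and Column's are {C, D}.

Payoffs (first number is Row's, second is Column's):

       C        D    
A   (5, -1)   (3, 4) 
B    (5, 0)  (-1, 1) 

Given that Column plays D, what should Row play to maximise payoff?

A

Against D, Row earns 3 from A and -1 from B.
So A is the best response.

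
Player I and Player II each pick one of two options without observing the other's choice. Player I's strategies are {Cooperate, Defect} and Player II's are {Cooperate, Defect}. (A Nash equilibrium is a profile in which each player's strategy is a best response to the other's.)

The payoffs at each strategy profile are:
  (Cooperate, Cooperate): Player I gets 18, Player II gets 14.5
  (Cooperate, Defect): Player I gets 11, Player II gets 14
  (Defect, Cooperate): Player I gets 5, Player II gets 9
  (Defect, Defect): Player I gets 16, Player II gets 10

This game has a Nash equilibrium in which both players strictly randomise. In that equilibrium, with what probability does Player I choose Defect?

1/3

Let p be the probability that Player I plays Cooperate. In a completely mixed equilibrium, Player II must be indifferent between Cooperate and Defect.
Player II's expected payoff from Cooperate is 14.5p + 9(1−p); from Defect it is 14p + 10(1−p).
Setting these equal: 5.5p + 9 = 4p + 10, so p = 2/3.
Therefore Player I plays Defect with probability 1 − 2/3 = 1/3.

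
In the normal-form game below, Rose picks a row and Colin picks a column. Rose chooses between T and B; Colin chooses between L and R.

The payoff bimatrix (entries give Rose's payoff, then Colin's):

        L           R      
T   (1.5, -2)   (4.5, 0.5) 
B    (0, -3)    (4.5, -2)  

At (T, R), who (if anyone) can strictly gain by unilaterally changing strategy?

Rose at (T, R) earns 4.5; deviating to B yields 4.5 — not better.
Colin earns 0.5; deviating to L yields -2 — not better.
Neither player can strictly improve; the profile is a Nash equilibrium.

Neither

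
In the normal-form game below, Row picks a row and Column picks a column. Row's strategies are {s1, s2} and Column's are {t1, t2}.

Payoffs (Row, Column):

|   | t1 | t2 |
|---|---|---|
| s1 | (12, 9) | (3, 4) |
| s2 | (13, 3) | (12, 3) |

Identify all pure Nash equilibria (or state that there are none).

(s1, t1): Row prefers s2 (13 > 12) — not an equilibrium.
(s1, t2): Row prefers s2 (12 > 3); Column prefers t1 (9 > 4) — not an equilibrium.
(s2, t1): Row gets 13 ≥ 12 from s1, and Column gets 3 ≥ 3 from t2 — Nash equilibrium.
(s2, t2): Row gets 12 ≥ 3 from s1, and Column gets 3 ≥ 3 from t1 — Nash equilibrium.

(s2, t1) and (s2, t2)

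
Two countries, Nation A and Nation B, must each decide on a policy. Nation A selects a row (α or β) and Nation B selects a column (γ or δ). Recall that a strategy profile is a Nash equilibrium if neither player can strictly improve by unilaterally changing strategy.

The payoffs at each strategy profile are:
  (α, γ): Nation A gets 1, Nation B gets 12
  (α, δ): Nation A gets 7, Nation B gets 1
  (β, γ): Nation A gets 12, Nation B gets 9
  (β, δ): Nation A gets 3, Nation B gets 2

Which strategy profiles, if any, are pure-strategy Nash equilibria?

(β, γ)

(α, γ): Nation A prefers β (12 > 1) — not an equilibrium.
(α, δ): Nation B prefers γ (12 > 1) — not an equilibrium.
(β, γ): Nation A gets 12 ≥ 1 from α, and Nation B gets 9 ≥ 2 from δ — Nash equilibrium.
(β, δ): Nation A prefers α (7 > 3); Nation B prefers γ (9 > 2) — not an equilibrium.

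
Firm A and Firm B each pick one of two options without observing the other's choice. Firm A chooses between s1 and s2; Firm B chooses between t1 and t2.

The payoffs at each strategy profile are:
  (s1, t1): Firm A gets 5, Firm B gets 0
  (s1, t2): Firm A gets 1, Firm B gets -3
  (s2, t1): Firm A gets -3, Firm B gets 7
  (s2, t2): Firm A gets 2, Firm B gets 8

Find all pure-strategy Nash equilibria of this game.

(s1, t1): Firm A gets 5 ≥ -3 from s2, and Firm B gets 0 ≥ -3 from t2 — Nash equilibrium.
(s1, t2): Firm A prefers s2 (2 > 1); Firm B prefers t1 (0 > -3) — not an equilibrium.
(s2, t1): Firm A prefers s1 (5 > -3); Firm B prefers t2 (8 > 7) — not an equilibrium.
(s2, t2): Firm A gets 2 ≥ 1 from s1, and Firm B gets 8 ≥ 7 from t1 — Nash equilibrium.

(s1, t1) and (s2, t2)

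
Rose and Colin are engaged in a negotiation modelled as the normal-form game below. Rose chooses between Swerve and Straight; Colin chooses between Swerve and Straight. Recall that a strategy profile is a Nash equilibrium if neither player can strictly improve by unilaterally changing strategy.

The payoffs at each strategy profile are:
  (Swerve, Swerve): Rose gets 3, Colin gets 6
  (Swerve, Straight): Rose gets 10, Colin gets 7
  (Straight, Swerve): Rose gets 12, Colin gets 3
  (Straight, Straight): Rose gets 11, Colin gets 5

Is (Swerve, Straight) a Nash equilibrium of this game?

At (Swerve, Straight), Rose earns 10; switching to Straight would give 11, so Rose would deviate.
Colin earns 7; switching to Swerve would give 6, so Colin has no profitable deviation.
Since at least one player can profitably deviate, this is not a Nash equilibrium.

No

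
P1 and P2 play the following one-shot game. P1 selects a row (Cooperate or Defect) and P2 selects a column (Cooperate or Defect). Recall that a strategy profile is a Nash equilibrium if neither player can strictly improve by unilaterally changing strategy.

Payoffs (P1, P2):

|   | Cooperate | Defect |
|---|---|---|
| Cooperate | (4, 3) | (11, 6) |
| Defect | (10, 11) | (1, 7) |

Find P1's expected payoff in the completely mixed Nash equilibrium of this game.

First find y, the probability P2 plays Cooperate, from P1's indifference between Cooperate and Defect: 4y + 11(1−y) = 10y + (1−y), giving y = 5/8.
Since P1 is indifferent in equilibrium, P1's expected payoff equals the payoff from either row against (5/8, 3/8). Using Cooperate: 4(5/8) + 11(3/8) = 53/8.

53/8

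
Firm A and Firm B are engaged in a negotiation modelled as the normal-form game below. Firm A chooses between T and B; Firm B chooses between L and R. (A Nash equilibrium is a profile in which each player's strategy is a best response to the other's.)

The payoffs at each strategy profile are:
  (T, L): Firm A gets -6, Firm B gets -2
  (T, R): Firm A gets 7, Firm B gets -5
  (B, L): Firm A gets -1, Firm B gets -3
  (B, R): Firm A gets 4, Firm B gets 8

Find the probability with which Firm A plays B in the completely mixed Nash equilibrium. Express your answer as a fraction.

3/14

Let r be the probability that Firm A plays T. In a completely mixed equilibrium, Firm B must be indifferent between L and R.
Firm B's expected payoff from L is −2r − 3(1−r); from R it is −5r + 8(1−r).
Setting these equal: r − 3 = −13r + 8, so r = 11/14.
Therefore Firm A plays B with probability 1 − 11/14 = 3/14.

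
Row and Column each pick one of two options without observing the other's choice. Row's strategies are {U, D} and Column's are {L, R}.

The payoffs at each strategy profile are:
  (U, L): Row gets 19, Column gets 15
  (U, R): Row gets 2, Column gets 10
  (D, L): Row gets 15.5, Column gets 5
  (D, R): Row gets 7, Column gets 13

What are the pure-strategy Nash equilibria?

(U, L) and (D, R)

(U, L): Row gets 19 ≥ 15.5 from D, and Column gets 15 ≥ 10 from R — Nash equilibrium.
(U, R): Row prefers D (7 > 2); Column prefers L (15 > 10) — not an equilibrium.
(D, L): Row prefers U (19 > 15.5); Column prefers R (13 > 5) — not an equilibrium.
(D, R): Row gets 7 ≥ 2 from U, and Column gets 13 ≥ 5 from L — Nash equilibrium.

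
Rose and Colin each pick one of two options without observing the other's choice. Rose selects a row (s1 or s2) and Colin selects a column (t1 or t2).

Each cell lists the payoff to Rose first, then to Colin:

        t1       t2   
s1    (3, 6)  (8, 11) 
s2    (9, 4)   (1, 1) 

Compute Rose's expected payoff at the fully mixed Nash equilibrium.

First find y, the probability Colin plays t1, from Rose's indifference between s1 and s2: 3y + 8(1−y) = 9y + (1−y), giving y = 7/13.
Since Rose is indifferent in equilibrium, Rose's expected payoff equals the payoff from either row against (7/13, 6/13). Using s1: 3(7/13) + 8(6/13) = 69/13.

69/13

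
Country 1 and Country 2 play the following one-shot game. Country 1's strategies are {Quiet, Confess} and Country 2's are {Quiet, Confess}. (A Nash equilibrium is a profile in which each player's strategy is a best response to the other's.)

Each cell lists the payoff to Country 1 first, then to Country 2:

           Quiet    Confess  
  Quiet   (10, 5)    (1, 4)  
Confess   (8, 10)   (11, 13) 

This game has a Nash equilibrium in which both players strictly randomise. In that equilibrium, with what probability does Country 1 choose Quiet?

Let r be the probability that Country 1 plays Quiet. In a completely mixed equilibrium, Country 2 must be indifferent between Quiet and Confess.
Country 2's expected payoff from Quiet is 5r + 10(1−r); from Confess it is 4r + 13(1−r).
Setting these equal: −5r + 10 = −9r + 13, so r = 3/4.

3/4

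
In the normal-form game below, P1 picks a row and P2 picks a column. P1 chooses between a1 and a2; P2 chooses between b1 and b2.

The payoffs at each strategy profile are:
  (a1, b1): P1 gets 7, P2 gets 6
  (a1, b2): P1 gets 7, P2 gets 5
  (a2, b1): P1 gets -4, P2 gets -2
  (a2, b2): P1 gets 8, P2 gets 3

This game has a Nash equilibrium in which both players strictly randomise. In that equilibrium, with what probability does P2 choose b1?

Let c be the probability that P2 plays b1. In a completely mixed equilibrium, P1 must be indifferent between a1 and a2.
P1's expected payoff from a1 is 7c + 7(1−c); from a2 it is −4c + 8(1−c).
Setting these equal: 7 = −12c + 8, so c = 1/12.

1/12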